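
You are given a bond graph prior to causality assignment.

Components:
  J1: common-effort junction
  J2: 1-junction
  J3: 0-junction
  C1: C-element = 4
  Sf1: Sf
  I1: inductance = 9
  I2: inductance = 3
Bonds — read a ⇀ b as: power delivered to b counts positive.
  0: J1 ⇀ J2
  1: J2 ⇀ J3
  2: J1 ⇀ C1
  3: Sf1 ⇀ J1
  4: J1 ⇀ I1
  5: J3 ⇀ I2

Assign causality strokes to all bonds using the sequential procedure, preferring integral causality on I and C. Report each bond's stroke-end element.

#0 stroke→J2
#1 stroke→J3
#2 stroke→J1
#3 stroke→Sf1
#4 stroke→I1
#5 stroke→I2

bond 3 stroke→Sf1  (Sf1 (Sf) sets flow on bond)
bond 2 stroke→J1  (prefer integral on C1)
bond 0 stroke→J2  (J1: bond 2 brought effort, rest push out)
bond 4 stroke→I1  (J1 effort already set via bond 2)
bond 1 stroke→J3  (J2: last free bond brings flow in)
bond 5 stroke→I2  (0-jn J3 has e-setter on 1)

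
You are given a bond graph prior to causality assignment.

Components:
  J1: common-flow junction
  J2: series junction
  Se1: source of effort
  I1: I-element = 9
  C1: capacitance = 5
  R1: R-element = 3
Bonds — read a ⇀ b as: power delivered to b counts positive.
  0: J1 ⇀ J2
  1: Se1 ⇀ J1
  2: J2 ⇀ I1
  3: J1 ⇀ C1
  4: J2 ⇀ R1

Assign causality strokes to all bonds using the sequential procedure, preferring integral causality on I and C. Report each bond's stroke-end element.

bond 1 →J1  (source Se1 imposes e)
bond 2 →I1  (prefer integral on I1)
bond 0 →J2  (J2: bond 2 brought flow, rest push out)
bond 4 →J2  (J2: bond 2 brought flow, rest push out)
bond 3 →J1  (J1 flow already set via bond 0)

β0 stroke→J2
β1 stroke→J1
β2 stroke→I1
β3 stroke→J1
β4 stroke→J2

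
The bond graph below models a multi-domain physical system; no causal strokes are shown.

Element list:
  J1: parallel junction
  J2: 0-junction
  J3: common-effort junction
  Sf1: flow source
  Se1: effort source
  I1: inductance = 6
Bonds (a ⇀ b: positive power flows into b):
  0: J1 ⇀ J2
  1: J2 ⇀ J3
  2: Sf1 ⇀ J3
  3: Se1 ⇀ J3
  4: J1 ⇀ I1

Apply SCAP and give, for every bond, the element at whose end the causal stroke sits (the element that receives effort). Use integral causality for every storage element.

b2 stroke→Sf1  (Sf1 (Sf) sets flow on bond)
b3 stroke→J3  (Se1 fixes effort; stroke away)
b1 stroke→J2  (J3: bond 3 brought effort, rest push out)
b0 stroke→J1  (0-jn J2 has e-setter on 1)
b4 stroke→I1  (0-jn J1 has e-setter on 0)

#0 stroke at J1
#1 stroke at J2
#2 stroke at Sf1
#3 stroke at J3
#4 stroke at I1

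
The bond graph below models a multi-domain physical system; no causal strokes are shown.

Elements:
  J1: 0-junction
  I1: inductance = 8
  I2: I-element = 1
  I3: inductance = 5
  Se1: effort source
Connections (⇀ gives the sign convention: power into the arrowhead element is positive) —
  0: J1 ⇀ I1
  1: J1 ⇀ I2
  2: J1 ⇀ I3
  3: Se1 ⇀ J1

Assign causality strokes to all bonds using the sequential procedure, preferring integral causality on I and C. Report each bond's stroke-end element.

b0 stroke→I1
b1 stroke→I2
b2 stroke→I3
b3 stroke→J1

b3 →J1  (Se1 (Se) sets effort on bond)
b0 →I1  (J1: bond 3 brought effort, rest push out)
b1 →I2  (J1: bond 3 brought effort, rest push out)
b2 →I3  (0-jn J1 has e-setter on 3)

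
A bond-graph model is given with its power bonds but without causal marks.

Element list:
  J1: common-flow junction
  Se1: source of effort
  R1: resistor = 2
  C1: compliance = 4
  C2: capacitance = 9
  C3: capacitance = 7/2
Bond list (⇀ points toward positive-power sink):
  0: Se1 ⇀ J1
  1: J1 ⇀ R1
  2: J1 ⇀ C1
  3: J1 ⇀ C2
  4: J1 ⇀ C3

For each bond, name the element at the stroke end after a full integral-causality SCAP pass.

b0 stroke→J1
b1 stroke→R1
b2 stroke→J1
b3 stroke→J1
b4 stroke→J1

#0 stroke→J1  (Se1 (Se) sets effort on bond)
#2 stroke→J1  (C1: C, integral causality)
#3 stroke→J1  (C2 integral (e out))
#4 stroke→J1  (C3 integral (e out))
#1 stroke→R1  (J1: last free bond brings flow in)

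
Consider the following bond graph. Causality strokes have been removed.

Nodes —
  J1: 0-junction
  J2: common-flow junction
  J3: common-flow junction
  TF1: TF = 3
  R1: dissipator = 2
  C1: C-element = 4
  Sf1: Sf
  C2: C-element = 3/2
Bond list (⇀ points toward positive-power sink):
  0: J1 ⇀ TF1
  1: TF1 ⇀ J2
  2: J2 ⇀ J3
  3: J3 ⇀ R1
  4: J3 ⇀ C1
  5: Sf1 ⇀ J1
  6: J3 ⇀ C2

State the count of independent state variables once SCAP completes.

bond 5 →Sf1  (Sf1 fixes flow; stroke at Sf1)
bond 0 →J1  (J1: last free bond brings effort in)
bond 1 →TF1  (TF1 one-in-one-out from 0)
bond 2 →J2  (1-jn J2 has f-setter on 1)
bond 3 →J3  (common-f at J3 fixed by 2)
bond 4 →J3  (1-jn J3 has f-setter on 2)
bond 6 →J3  (1-jn J3 has f-setter on 2)

2  (C1, C2 all integral)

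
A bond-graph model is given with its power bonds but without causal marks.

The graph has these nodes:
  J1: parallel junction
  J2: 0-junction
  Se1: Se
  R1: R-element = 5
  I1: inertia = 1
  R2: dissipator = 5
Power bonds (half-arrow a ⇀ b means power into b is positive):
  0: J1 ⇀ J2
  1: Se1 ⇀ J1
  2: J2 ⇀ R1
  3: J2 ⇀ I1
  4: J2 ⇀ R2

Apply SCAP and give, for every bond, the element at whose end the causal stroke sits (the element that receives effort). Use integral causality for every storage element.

#0 →J2
#1 →J1
#2 →R1
#3 →I1
#4 →R2

#1 |J1  (Se1 fixes effort; stroke away)
#0 |J2  (common-e at J1 fixed by 1)
#2 |R1  (J2 effort already set via bond 0)
#3 |I1  (J2 effort already set via bond 0)
#4 |R2  (J2: bond 0 brought effort, rest push out)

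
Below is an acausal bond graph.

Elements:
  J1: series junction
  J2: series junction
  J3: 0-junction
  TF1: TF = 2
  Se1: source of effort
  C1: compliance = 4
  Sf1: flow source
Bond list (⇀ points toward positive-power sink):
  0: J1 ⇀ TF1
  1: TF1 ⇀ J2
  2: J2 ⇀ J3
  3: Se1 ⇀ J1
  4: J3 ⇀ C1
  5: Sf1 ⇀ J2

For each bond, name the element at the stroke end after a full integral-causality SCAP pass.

β0 stroke at TF1
β1 stroke at J2
β2 stroke at J2
β3 stroke at J1
β4 stroke at J3
β5 stroke at Sf1

b3 stroke→J1  (Se1 fixes effort; stroke away)
b5 stroke→Sf1  (Sf1: flow source, stroke at near end)
b0 stroke→TF1  (J1: last free bond brings flow in)
b1 stroke→J2  (1-jn J2 has f-setter on 5)
b2 stroke→J2  (J2: bond 5 brought flow, rest push out)
b4 stroke→J3  (closing 0-jn rule on J3)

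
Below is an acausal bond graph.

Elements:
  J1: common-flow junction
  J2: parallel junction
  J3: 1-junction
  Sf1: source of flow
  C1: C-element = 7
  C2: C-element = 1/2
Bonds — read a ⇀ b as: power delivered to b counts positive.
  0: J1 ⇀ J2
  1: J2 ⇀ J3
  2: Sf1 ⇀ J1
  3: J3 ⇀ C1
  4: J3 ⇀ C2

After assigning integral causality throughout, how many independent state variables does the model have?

b2 stroke→Sf1  (Sf1 (Sf) sets flow on bond)
b0 stroke→J1  (J1: bond 2 brought flow, rest push out)
b1 stroke→J2  (J2 needs exactly one e-in)
b3 stroke→J3  (1-jn J3 has f-setter on 1)
b4 stroke→J3  (common-f at J3 fixed by 1)

2  (C1, C2 all integral)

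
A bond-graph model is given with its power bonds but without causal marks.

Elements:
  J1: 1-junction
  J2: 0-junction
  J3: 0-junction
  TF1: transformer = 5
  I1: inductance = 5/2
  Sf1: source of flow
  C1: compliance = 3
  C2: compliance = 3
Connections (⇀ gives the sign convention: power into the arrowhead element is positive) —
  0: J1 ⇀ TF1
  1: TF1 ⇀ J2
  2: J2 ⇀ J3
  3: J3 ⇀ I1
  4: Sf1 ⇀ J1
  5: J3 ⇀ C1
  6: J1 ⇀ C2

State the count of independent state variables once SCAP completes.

β4 |Sf1  (Sf1: flow source, stroke at near end)
β0 |J1  (J1: bond 4 brought flow, rest push out)
β6 |J1  (1-jn J1 has f-setter on 4)
β1 |TF1  (TF1: transformer flips bond 0)
β2 |J2  (J2: last free bond brings effort in)
β3 |I1  (I1 outputs flow p/I1)
β5 |J3  (J3 needs exactly one e-in)

3  (C1, C2, I1 all integral)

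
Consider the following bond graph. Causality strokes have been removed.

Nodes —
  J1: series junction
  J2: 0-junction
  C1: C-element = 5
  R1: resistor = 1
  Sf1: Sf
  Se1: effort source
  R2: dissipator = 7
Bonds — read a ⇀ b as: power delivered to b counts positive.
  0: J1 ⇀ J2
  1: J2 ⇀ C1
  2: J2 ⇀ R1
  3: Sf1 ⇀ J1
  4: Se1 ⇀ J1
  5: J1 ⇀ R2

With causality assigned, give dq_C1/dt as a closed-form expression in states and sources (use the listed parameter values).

β3 stroke→Sf1  (Sf1 (Sf) sets flow on bond)
β4 stroke→J1  (Se1 fixes effort; stroke away)
β0 stroke→J1  (1-jn J1 has f-setter on 3)
β5 stroke→J1  (J1 flow already set via bond 3)
β1 stroke→J2  (prefer integral on C1)
β2 stroke→R1  (J2 effort already set via bond 1)

dq_C1/dt = F_Sf1 - q_C1/5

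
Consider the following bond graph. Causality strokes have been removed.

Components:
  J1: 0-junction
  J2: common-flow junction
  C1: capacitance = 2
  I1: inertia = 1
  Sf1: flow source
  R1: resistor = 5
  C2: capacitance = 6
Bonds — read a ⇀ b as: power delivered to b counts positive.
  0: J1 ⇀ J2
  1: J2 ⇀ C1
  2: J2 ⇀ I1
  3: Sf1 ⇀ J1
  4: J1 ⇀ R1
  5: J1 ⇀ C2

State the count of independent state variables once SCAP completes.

β3 |Sf1  (source Sf1 imposes f)
β1 |J2  (C1 integral (e out))
β2 |I1  (I1 outputs flow p/I1)
β0 |J2  (1-jn J2 has f-setter on 2)
β5 |J1  (C2: C, integral causality)
β4 |R1  (0-jn J1 has e-setter on 5)

3  (C1, C2, I1 all integral)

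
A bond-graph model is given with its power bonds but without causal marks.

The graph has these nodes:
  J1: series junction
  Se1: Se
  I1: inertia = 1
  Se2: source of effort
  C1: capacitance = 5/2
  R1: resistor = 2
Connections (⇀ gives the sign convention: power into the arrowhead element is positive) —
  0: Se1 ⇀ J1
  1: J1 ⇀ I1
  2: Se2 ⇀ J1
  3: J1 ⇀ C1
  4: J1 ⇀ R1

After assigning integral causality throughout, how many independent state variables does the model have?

#0 |J1  (source Se1 imposes e)
#2 |J1  (Se2: effort source, stroke at far end)
#1 |I1  (prefer integral on I1)
#3 |J1  (common-f at J1 fixed by 1)
#4 |J1  (1-jn J1 has f-setter on 1)

2  (C1, I1 all integral)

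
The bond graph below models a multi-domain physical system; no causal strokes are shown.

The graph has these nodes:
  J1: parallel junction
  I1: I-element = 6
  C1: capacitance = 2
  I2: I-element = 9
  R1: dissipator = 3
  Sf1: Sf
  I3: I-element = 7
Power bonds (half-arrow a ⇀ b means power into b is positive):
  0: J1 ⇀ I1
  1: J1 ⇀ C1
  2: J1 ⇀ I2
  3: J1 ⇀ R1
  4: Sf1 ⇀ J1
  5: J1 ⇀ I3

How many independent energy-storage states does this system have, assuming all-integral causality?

4  (C1, I1, I2, I3 all integral)

b4 →Sf1  (Sf1 fixes flow; stroke at Sf1)
b0 →I1  (I1 integral (f out))
b1 →J1  (C1: C, integral causality)
b2 →I2  (J1: bond 1 brought effort, rest push out)
b3 →R1  (common-e at J1 fixed by 1)
b5 →I3  (J1 effort already set via bond 1)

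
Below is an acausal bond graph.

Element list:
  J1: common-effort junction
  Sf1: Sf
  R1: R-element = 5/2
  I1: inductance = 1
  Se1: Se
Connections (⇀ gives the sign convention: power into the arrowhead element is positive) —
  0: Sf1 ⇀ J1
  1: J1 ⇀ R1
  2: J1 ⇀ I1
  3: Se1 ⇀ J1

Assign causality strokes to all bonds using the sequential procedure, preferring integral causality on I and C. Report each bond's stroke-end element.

β0 →Sf1
β1 →R1
β2 →I1
β3 →J1

bond 0 stroke→Sf1  (source Sf1 imposes f)
bond 3 stroke→J1  (Se1: effort source, stroke at far end)
bond 1 stroke→R1  (0-jn J1 has e-setter on 3)
bond 2 stroke→I1  (J1 effort already set via bond 3)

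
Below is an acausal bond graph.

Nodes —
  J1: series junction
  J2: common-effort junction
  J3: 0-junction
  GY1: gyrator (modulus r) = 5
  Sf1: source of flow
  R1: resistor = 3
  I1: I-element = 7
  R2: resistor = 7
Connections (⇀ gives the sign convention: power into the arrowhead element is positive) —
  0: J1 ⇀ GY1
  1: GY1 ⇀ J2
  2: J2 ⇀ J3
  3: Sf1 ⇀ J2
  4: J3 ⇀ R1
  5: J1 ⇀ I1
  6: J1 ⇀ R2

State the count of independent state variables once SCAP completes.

β3 stroke→Sf1  (Sf1: flow source, stroke at near end)
β5 stroke→I1  (prefer integral on I1)
β0 stroke→J1  (J1: bond 5 brought flow, rest push out)
β6 stroke→J1  (1-jn J1 has f-setter on 5)
β1 stroke→J2  (through GY1, causality inverts; strokes same side of GY1)
β2 stroke→J3  (J2 effort already set via bond 1)
β4 stroke→R1  (0-jn J3 has e-setter on 2)

1  (I1 all integral)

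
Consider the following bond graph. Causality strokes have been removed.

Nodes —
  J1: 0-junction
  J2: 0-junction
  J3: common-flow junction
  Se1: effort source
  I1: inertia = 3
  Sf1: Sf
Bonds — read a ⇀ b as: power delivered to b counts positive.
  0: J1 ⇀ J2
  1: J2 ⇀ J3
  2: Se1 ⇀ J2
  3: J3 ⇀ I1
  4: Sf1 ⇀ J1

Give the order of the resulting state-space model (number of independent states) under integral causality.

1  (I1 all integral)

β2 →J2  (Se1 fixes effort; stroke away)
β4 →Sf1  (Sf1 (Sf) sets flow on bond)
β0 →J1  (J1 needs exactly one e-in)
β1 →J3  (common-e at J2 fixed by 2)
β3 →I1  (closing 1-jn rule on J3)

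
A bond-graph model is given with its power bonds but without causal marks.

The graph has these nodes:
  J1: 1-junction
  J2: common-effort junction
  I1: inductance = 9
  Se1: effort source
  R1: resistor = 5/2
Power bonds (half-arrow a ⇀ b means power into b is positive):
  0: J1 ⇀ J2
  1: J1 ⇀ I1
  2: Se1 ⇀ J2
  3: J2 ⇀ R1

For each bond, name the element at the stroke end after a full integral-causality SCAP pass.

bond 2 stroke→J2  (Se1: effort source, stroke at far end)
bond 0 stroke→J1  (0-jn J2 has e-setter on 2)
bond 3 stroke→R1  (common-e at J2 fixed by 2)
bond 1 stroke→I1  (closing 1-jn rule on J1)

bond 0 →J1
bond 1 →I1
bond 2 →J2
bond 3 →R1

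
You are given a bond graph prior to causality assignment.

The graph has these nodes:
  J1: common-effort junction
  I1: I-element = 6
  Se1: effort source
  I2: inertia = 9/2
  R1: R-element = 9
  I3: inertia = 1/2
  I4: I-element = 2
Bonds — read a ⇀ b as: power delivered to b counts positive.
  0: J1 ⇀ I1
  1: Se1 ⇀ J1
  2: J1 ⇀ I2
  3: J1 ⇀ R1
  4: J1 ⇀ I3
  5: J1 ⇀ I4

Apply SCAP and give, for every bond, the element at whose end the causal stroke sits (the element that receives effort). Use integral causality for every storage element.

β0 |I1
β1 |J1
β2 |I2
β3 |R1
β4 |I3
β5 |I4

b1 stroke at J1  (Se1: effort source, stroke at far end)
b0 stroke at I1  (J1: bond 1 brought effort, rest push out)
b2 stroke at I2  (J1: bond 1 brought effort, rest push out)
b3 stroke at R1  (J1 effort already set via bond 1)
b4 stroke at I3  (0-jn J1 has e-setter on 1)
b5 stroke at I4  (0-jn J1 has e-setter on 1)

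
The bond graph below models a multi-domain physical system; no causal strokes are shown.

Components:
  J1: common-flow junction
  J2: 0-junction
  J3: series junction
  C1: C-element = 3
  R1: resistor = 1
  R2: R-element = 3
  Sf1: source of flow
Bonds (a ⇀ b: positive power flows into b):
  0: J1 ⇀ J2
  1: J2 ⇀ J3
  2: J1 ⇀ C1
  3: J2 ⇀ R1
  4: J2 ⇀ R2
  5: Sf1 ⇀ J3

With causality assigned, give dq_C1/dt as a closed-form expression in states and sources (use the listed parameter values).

dq_C1/dt = F_Sf1 - 4*q_C1/9

b5 →Sf1  (Sf1: flow source, stroke at near end)
b1 →J3  (J3 flow already set via bond 5)
b2 →J1  (C1: C, integral causality)
b0 →J2  (J1 needs exactly one f-in)
b3 →R1  (J2 effort already set via bond 0)
b4 →R2  (J2: bond 0 brought effort, rest push out)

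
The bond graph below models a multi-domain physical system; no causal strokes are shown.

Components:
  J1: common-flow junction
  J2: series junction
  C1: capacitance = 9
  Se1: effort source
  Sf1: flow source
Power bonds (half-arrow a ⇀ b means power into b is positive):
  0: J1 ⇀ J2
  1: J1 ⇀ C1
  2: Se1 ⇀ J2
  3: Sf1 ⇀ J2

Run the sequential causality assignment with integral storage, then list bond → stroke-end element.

b2 stroke→J2  (source Se1 imposes e)
b3 stroke→Sf1  (Sf1 fixes flow; stroke at Sf1)
b0 stroke→J2  (1-jn J2 has f-setter on 3)
b1 stroke→J1  (common-f at J1 fixed by 0)

β0 →J2
β1 →J1
β2 →J2
β3 →Sf1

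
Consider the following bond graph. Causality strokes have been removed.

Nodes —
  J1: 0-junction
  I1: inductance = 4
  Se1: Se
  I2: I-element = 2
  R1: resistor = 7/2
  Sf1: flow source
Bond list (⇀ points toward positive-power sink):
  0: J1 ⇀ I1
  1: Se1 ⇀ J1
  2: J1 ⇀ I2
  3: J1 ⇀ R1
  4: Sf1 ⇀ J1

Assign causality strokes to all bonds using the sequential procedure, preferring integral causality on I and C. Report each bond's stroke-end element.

bond 0 stroke at I1
bond 1 stroke at J1
bond 2 stroke at I2
bond 3 stroke at R1
bond 4 stroke at Sf1

b1 stroke→J1  (Se1: effort source, stroke at far end)
b4 stroke→Sf1  (Sf1 (Sf) sets flow on bond)
b0 stroke→I1  (J1 effort already set via bond 1)
b2 stroke→I2  (0-jn J1 has e-setter on 1)
b3 stroke→R1  (J1 effort already set via bond 1)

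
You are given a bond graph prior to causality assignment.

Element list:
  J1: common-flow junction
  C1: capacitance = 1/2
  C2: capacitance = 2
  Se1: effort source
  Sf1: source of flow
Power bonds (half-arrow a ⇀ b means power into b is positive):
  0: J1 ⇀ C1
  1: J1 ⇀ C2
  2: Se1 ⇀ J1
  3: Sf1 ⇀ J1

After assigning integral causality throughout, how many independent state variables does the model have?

2  (C1, C2 all integral)

b2 stroke→J1  (Se1: effort source, stroke at far end)
b3 stroke→Sf1  (source Sf1 imposes f)
b0 stroke→J1  (J1: bond 3 brought flow, rest push out)
b1 stroke→J1  (J1 flow already set via bond 3)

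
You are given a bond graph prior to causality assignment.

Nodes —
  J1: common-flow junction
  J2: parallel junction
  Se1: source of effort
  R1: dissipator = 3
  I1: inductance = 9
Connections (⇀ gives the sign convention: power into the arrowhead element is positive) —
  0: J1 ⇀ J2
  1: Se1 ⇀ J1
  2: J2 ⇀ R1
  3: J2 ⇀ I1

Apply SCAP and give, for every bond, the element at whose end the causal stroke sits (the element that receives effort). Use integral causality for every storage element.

#1 |J1  (Se1 (Se) sets effort on bond)
#0 |J2  (only one flow-in slot at J1)
#2 |R1  (J2 effort already set via bond 0)
#3 |I1  (J2 effort already set via bond 0)

bond 0 stroke at J2
bond 1 stroke at J1
bond 2 stroke at R1
bond 3 stroke at I1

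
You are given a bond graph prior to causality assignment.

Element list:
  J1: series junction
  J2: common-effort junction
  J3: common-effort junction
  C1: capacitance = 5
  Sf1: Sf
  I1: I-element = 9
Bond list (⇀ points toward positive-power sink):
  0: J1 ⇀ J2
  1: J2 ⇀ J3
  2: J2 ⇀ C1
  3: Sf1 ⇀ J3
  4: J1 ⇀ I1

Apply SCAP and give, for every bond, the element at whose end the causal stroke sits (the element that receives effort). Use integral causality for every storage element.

#0 stroke→J1
#1 stroke→J3
#2 stroke→J2
#3 stroke→Sf1
#4 stroke→I1

b3 stroke→Sf1  (source Sf1 imposes f)
b1 stroke→J3  (J3 needs exactly one e-in)
b2 stroke→J2  (C1 outputs effort q/C1)
b0 stroke→J1  (J2: bond 2 brought effort, rest push out)
b4 stroke→I1  (J1: last free bond brings flow in)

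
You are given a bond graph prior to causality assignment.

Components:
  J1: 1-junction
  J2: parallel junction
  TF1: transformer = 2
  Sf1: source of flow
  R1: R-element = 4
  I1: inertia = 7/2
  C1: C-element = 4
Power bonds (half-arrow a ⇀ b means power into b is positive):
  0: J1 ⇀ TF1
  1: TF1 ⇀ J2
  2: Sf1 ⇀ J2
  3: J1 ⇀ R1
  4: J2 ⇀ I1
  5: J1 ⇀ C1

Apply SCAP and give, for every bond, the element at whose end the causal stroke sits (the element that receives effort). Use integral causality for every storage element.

bond 0 stroke→TF1
bond 1 stroke→J2
bond 2 stroke→Sf1
bond 3 stroke→J1
bond 4 stroke→I1
bond 5 stroke→J1

b2 stroke→Sf1  (source Sf1 imposes f)
b4 stroke→I1  (prefer integral on I1)
b1 stroke→J2  (J2: last free bond brings effort in)
b0 stroke→TF1  (TF TF1: opposite of bond 1)
b3 stroke→J1  (J1: bond 0 brought flow, rest push out)
b5 stroke→J1  (J1: bond 0 brought flow, rest push out)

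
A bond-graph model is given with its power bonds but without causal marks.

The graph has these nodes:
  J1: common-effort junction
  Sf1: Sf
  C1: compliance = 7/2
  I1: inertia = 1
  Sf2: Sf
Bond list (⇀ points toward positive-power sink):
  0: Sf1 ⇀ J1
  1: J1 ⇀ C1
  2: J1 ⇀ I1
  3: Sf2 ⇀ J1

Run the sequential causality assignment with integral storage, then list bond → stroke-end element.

b0 |Sf1  (Sf1 fixes flow; stroke at Sf1)
b3 |Sf2  (source Sf2 imposes f)
b1 |J1  (C1 integral (e out))
b2 |I1  (0-jn J1 has e-setter on 1)

β0 stroke at Sf1
β1 stroke at J1
β2 stroke at I1
β3 stroke at Sf2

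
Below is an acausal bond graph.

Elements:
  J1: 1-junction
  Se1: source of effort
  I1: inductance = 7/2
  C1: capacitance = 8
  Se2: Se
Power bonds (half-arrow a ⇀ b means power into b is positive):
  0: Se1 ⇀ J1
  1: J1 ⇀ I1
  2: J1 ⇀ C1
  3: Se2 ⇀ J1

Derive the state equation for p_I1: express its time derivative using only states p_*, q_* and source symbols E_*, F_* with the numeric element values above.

dp_I1/dt = E_Se1 + E_Se2 - q_C1/8

bond 0 stroke→J1  (Se1 (Se) sets effort on bond)
bond 3 stroke→J1  (source Se2 imposes e)
bond 1 stroke→I1  (prefer integral on I1)
bond 2 stroke→J1  (1-jn J1 has f-setter on 1)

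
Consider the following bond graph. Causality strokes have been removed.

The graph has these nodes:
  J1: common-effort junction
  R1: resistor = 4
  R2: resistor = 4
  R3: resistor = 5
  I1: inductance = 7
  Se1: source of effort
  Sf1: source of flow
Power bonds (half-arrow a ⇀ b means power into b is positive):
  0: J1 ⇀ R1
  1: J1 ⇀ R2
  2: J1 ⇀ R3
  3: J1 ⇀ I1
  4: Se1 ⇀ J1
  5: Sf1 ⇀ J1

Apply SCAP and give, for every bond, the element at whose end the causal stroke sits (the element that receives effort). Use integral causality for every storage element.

#4 stroke at J1  (Se1 (Se) sets effort on bond)
#5 stroke at Sf1  (source Sf1 imposes f)
#0 stroke at R1  (0-jn J1 has e-setter on 4)
#1 stroke at R2  (J1 effort already set via bond 4)
#2 stroke at R3  (common-e at J1 fixed by 4)
#3 stroke at I1  (common-e at J1 fixed by 4)

b0 stroke at R1
b1 stroke at R2
b2 stroke at R3
b3 stroke at I1
b4 stroke at J1
b5 stroke at Sf1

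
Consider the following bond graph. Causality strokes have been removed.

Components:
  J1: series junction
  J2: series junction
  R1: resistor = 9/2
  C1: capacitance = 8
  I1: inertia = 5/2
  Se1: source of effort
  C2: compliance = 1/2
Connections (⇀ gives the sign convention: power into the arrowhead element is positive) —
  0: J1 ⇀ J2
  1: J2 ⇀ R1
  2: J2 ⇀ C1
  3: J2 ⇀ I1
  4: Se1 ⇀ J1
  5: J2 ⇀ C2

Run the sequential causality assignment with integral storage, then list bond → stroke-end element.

bond 0 stroke at J2
bond 1 stroke at J2
bond 2 stroke at J2
bond 3 stroke at I1
bond 4 stroke at J1
bond 5 stroke at J2

β4 stroke at J1  (Se1 fixes effort; stroke away)
β0 stroke at J2  (J1: last free bond brings flow in)
β2 stroke at J2  (C1 outputs effort q/C1)
β3 stroke at I1  (I1 outputs flow p/I1)
β1 stroke at J2  (common-f at J2 fixed by 3)
β5 stroke at J2  (J2: bond 3 brought flow, rest push out)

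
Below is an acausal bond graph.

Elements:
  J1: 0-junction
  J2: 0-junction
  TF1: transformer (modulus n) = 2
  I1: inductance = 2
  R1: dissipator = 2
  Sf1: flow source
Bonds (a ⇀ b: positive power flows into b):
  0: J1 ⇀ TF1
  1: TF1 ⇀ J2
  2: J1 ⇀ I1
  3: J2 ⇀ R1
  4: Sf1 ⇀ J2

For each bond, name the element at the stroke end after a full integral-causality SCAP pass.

β0 stroke at J1
β1 stroke at TF1
β2 stroke at I1
β3 stroke at J2
β4 stroke at Sf1

b4 →Sf1  (Sf1 (Sf) sets flow on bond)
b2 →I1  (I1 outputs flow p/I1)
b0 →J1  (J1: last free bond brings effort in)
b1 →TF1  (TF1: transformer flips bond 0)
b3 →J2  (closing 0-jn rule on J2)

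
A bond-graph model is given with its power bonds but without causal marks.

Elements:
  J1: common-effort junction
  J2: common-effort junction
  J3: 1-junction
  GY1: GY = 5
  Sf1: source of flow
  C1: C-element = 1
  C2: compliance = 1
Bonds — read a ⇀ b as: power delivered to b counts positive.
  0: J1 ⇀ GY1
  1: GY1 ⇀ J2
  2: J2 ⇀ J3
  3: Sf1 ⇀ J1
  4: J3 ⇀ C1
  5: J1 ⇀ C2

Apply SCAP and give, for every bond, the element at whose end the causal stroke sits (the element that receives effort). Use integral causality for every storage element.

bond 0 →GY1
bond 1 →GY1
bond 2 →J2
bond 3 →Sf1
bond 4 →J3
bond 5 →J1

bond 3 stroke→Sf1  (Sf1 fixes flow; stroke at Sf1)
bond 4 stroke→J3  (prefer integral on C1)
bond 2 stroke→J2  (J3 needs exactly one f-in)
bond 1 stroke→GY1  (J2 effort already set via bond 2)
bond 0 stroke→GY1  (GY GY1: same side as bond 1)
bond 5 stroke→J1  (closing 0-jn rule on J1)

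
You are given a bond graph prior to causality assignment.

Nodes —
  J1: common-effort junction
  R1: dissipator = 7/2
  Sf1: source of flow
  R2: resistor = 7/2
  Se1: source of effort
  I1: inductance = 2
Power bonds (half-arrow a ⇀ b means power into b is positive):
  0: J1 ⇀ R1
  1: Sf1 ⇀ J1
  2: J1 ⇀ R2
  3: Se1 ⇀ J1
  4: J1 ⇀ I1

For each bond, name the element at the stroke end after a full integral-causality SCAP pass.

β1 stroke at Sf1  (Sf1: flow source, stroke at near end)
β3 stroke at J1  (source Se1 imposes e)
β0 stroke at R1  (0-jn J1 has e-setter on 3)
β2 stroke at R2  (J1 effort already set via bond 3)
β4 stroke at I1  (J1 effort already set via bond 3)

bond 0 |R1
bond 1 |Sf1
bond 2 |R2
bond 3 |J1
bond 4 |I1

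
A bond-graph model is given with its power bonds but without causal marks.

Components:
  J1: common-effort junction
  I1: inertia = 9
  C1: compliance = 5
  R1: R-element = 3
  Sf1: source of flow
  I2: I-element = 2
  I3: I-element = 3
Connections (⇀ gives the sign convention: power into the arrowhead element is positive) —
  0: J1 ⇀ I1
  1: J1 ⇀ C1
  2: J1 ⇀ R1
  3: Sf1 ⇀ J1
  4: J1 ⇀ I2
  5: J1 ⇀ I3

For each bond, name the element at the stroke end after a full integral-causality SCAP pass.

b0 stroke at I1
b1 stroke at J1
b2 stroke at R1
b3 stroke at Sf1
b4 stroke at I2
b5 stroke at I3

β3 stroke→Sf1  (Sf1 fixes flow; stroke at Sf1)
β0 stroke→I1  (prefer integral on I1)
β1 stroke→J1  (C1 outputs effort q/C1)
β2 stroke→R1  (J1 effort already set via bond 1)
β4 stroke→I2  (0-jn J1 has e-setter on 1)
β5 stroke→I3  (J1: bond 1 brought effort, rest push out)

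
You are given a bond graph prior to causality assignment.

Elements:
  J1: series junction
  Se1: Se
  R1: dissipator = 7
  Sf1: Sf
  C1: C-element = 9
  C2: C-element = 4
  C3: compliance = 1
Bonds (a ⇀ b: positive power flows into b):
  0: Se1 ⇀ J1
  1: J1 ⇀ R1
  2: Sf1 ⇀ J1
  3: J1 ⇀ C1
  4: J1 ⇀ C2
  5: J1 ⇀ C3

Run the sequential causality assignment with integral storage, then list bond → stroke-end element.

b0 stroke→J1
b1 stroke→J1
b2 stroke→Sf1
b3 stroke→J1
b4 stroke→J1
b5 stroke→J1

bond 0 stroke at J1  (Se1 (Se) sets effort on bond)
bond 2 stroke at Sf1  (Sf1 (Sf) sets flow on bond)
bond 1 stroke at J1  (common-f at J1 fixed by 2)
bond 3 stroke at J1  (J1 flow already set via bond 2)
bond 4 stroke at J1  (common-f at J1 fixed by 2)
bond 5 stroke at J1  (J1: bond 2 brought flow, rest push out)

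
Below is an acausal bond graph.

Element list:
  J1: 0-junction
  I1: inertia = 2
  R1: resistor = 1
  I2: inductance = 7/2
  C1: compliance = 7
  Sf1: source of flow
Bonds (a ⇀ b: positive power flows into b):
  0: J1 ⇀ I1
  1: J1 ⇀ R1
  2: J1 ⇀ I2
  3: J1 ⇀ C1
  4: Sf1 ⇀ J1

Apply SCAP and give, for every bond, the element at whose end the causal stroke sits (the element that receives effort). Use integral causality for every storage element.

bond 4 →Sf1  (Sf1 (Sf) sets flow on bond)
bond 0 →I1  (I1: I, integral causality)
bond 2 →I2  (I2 integral (f out))
bond 3 →J1  (prefer integral on C1)
bond 1 →R1  (J1 effort already set via bond 3)

b0 stroke at I1
b1 stroke at R1
b2 stroke at I2
b3 stroke at J1
b4 stroke at Sf1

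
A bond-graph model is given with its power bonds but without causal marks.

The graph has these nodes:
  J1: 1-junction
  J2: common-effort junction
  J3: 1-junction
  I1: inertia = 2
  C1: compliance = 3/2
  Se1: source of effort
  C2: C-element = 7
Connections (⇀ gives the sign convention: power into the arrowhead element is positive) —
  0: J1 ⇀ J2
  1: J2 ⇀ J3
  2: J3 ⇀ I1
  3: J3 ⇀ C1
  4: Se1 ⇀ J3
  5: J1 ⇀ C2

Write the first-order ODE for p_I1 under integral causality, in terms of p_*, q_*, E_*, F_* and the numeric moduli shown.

#4 stroke→J3  (Se1 (Se) sets effort on bond)
#2 stroke→I1  (I1: I, integral causality)
#1 stroke→J3  (1-jn J3 has f-setter on 2)
#3 stroke→J3  (J3: bond 2 brought flow, rest push out)
#0 stroke→J2  (closing 0-jn rule on J2)
#5 stroke→J1  (common-f at J1 fixed by 0)

dp_I1/dt = E_Se1 - 2*q_C1/3 - q_C2/7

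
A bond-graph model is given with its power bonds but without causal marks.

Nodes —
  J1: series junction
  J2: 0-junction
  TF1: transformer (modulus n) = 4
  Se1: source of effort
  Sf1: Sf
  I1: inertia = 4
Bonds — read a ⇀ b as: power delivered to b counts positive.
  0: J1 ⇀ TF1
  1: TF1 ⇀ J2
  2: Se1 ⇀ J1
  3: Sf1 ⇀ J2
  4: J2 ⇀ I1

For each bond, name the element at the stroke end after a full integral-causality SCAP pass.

b0 |TF1
b1 |J2
b2 |J1
b3 |Sf1
b4 |I1

#2 →J1  (Se1 fixes effort; stroke away)
#3 →Sf1  (source Sf1 imposes f)
#0 →TF1  (J1 needs exactly one f-in)
#1 →J2  (through TF1, causality passes straight; one stroke at TF1)
#4 →I1  (J2: bond 1 brought effort, rest push out)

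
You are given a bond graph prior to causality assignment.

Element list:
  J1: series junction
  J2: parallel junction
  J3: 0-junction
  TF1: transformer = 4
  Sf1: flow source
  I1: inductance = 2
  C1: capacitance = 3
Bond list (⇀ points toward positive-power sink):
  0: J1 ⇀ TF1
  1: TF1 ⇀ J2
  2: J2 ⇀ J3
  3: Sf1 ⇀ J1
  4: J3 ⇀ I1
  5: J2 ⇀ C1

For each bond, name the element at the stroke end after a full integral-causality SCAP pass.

#0 stroke→J1
#1 stroke→TF1
#2 stroke→J3
#3 stroke→Sf1
#4 stroke→I1
#5 stroke→J2

bond 3 →Sf1  (Sf1: flow source, stroke at near end)
bond 0 →J1  (J1 flow already set via bond 3)
bond 1 →TF1  (TF TF1: opposite of bond 0)
bond 4 →I1  (I1 outputs flow p/I1)
bond 2 →J3  (J3 needs exactly one e-in)
bond 5 →J2  (J2 needs exactly one e-in)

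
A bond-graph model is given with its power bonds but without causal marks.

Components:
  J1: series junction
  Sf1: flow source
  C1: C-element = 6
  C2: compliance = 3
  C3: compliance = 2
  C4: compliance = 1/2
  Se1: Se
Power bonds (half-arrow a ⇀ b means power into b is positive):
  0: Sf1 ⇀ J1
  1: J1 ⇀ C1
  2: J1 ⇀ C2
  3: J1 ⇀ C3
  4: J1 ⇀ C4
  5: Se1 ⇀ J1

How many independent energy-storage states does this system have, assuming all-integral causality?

bond 0 →Sf1  (Sf1 fixes flow; stroke at Sf1)
bond 5 →J1  (source Se1 imposes e)
bond 1 →J1  (1-jn J1 has f-setter on 0)
bond 2 →J1  (J1 flow already set via bond 0)
bond 3 →J1  (J1 flow already set via bond 0)
bond 4 →J1  (common-f at J1 fixed by 0)

4  (C1, C2, C3, C4 all integral)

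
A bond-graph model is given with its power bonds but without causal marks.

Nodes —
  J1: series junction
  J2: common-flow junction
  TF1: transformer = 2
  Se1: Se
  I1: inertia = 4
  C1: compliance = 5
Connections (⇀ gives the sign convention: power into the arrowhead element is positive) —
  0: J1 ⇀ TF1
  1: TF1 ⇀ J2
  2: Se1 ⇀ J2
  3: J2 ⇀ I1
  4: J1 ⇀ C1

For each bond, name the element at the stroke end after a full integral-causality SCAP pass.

#2 stroke at J2  (Se1 fixes effort; stroke away)
#3 stroke at I1  (I1: I, integral causality)
#1 stroke at J2  (common-f at J2 fixed by 3)
#0 stroke at TF1  (TF TF1: opposite of bond 1)
#4 stroke at J1  (common-f at J1 fixed by 0)

β0 stroke→TF1
β1 stroke→J2
β2 stroke→J2
β3 stroke→I1
β4 stroke→J1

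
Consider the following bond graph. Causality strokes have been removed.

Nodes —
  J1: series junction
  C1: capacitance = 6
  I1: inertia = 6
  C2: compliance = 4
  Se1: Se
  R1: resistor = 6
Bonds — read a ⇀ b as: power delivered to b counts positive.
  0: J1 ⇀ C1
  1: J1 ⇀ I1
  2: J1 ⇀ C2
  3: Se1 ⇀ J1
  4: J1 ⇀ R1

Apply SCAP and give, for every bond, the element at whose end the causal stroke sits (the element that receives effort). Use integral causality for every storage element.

β0 stroke at J1
β1 stroke at I1
β2 stroke at J1
β3 stroke at J1
β4 stroke at J1

b3 →J1  (source Se1 imposes e)
b0 →J1  (C1 outputs effort q/C1)
b1 →I1  (I1 outputs flow p/I1)
b2 →J1  (J1 flow already set via bond 1)
b4 →J1  (1-jn J1 has f-setter on 1)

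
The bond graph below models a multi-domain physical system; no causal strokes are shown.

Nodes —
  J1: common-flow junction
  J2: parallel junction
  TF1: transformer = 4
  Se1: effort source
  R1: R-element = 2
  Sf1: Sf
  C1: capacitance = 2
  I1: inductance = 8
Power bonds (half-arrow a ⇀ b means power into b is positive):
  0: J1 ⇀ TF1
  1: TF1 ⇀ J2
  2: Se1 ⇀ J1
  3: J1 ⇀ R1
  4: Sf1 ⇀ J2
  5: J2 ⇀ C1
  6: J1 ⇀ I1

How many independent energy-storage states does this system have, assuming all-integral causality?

b2 |J1  (Se1 fixes effort; stroke away)
b4 |Sf1  (Sf1 fixes flow; stroke at Sf1)
b5 |J2  (prefer integral on C1)
b1 |TF1  (J2 effort already set via bond 5)
b0 |J1  (TF TF1: opposite of bond 1)
b6 |I1  (I1 outputs flow p/I1)
b3 |J1  (common-f at J1 fixed by 6)

2  (C1, I1 all integral)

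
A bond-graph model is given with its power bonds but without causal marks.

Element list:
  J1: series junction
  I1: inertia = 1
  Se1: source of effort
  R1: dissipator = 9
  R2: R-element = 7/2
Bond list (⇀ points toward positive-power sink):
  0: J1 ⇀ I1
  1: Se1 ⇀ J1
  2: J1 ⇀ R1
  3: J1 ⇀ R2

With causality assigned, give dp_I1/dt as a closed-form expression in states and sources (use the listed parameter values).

#1 stroke at J1  (Se1 fixes effort; stroke away)
#0 stroke at I1  (I1 outputs flow p/I1)
#2 stroke at J1  (J1 flow already set via bond 0)
#3 stroke at J1  (common-f at J1 fixed by 0)

dp_I1/dt = E_Se1 - 25*p_I1/2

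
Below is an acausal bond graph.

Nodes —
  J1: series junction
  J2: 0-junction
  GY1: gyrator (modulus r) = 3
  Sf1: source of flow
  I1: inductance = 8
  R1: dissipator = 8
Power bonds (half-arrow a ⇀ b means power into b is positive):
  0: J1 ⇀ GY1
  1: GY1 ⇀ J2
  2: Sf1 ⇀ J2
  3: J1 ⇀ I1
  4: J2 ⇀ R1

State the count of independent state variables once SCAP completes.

b2 stroke at Sf1  (Sf1: flow source, stroke at near end)
b3 stroke at I1  (prefer integral on I1)
b0 stroke at J1  (1-jn J1 has f-setter on 3)
b1 stroke at J2  (through GY1, causality inverts; strokes same side of GY1)
b4 stroke at R1  (common-e at J2 fixed by 1)

1  (I1 all integral)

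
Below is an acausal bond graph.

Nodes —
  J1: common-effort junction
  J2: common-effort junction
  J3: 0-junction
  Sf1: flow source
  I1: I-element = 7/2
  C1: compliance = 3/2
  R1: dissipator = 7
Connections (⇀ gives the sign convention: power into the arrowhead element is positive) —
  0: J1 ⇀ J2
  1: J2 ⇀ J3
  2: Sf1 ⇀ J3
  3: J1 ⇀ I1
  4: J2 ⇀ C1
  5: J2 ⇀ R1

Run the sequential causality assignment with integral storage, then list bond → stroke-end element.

bond 2 stroke at Sf1  (Sf1 fixes flow; stroke at Sf1)
bond 1 stroke at J3  (J3: last free bond brings effort in)
bond 3 stroke at I1  (I1: I, integral causality)
bond 0 stroke at J1  (closing 0-jn rule on J1)
bond 4 stroke at J2  (C1 integral (e out))
bond 5 stroke at R1  (J2: bond 4 brought effort, rest push out)

b0 →J1
b1 →J3
b2 →Sf1
b3 →I1
b4 →J2
b5 →R1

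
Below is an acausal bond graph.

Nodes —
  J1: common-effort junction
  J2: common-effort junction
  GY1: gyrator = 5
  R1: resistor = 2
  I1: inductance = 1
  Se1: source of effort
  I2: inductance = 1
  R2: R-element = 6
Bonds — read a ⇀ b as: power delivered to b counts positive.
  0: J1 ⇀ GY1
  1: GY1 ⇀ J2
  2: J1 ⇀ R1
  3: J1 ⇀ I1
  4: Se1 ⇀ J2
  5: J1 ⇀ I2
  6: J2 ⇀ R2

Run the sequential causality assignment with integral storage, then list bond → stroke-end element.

β4 stroke→J2  (Se1 fixes effort; stroke away)
β1 stroke→GY1  (J2: bond 4 brought effort, rest push out)
β6 stroke→R2  (common-e at J2 fixed by 4)
β0 stroke→GY1  (through GY1, causality inverts; strokes same side of GY1)
β3 stroke→I1  (prefer integral on I1)
β5 stroke→I2  (I2 outputs flow p/I2)
β2 stroke→J1  (J1 needs exactly one e-in)

b0 |GY1
b1 |GY1
b2 |J1
b3 |I1
b4 |J2
b5 |I2
b6 |R2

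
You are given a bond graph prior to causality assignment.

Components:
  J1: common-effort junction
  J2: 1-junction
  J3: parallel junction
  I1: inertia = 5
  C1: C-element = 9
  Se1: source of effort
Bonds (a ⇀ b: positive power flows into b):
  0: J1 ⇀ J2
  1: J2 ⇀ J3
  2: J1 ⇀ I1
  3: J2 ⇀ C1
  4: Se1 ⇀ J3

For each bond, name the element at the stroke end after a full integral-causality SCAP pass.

bond 4 |J3  (Se1 (Se) sets effort on bond)
bond 1 |J2  (J3: bond 4 brought effort, rest push out)
bond 2 |I1  (I1: I, integral causality)
bond 0 |J1  (only one effort-in slot at J1)
bond 3 |J2  (J2 flow already set via bond 0)

b0 |J1
b1 |J2
b2 |I1
b3 |J2
b4 |J3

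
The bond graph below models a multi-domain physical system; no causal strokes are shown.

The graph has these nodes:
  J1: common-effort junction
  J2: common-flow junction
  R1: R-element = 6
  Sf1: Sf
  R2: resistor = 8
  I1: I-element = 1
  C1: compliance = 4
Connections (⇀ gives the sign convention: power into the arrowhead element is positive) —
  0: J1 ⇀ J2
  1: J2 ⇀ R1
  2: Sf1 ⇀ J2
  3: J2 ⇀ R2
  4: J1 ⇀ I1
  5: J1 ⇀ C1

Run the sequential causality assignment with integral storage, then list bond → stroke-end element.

β2 |Sf1  (Sf1 fixes flow; stroke at Sf1)
β0 |J2  (J2: bond 2 brought flow, rest push out)
β1 |J2  (common-f at J2 fixed by 2)
β3 |J2  (J2: bond 2 brought flow, rest push out)
β4 |I1  (I1 integral (f out))
β5 |J1  (J1 needs exactly one e-in)

b0 →J2
b1 →J2
b2 →Sf1
b3 →J2
b4 →I1
b5 →J1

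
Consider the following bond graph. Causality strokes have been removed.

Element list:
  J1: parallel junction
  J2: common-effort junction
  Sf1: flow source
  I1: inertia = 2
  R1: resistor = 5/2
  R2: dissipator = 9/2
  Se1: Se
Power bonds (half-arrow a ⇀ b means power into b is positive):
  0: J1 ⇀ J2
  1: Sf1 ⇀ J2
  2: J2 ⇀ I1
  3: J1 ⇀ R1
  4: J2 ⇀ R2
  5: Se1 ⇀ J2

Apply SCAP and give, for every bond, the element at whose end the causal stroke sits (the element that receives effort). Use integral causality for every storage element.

#1 →Sf1  (Sf1 fixes flow; stroke at Sf1)
#5 →J2  (Se1 fixes effort; stroke away)
#0 →J1  (0-jn J2 has e-setter on 5)
#2 →I1  (0-jn J2 has e-setter on 5)
#4 →R2  (J2: bond 5 brought effort, rest push out)
#3 →R1  (common-e at J1 fixed by 0)

#0 →J1
#1 →Sf1
#2 →I1
#3 →R1
#4 →R2
#5 →J2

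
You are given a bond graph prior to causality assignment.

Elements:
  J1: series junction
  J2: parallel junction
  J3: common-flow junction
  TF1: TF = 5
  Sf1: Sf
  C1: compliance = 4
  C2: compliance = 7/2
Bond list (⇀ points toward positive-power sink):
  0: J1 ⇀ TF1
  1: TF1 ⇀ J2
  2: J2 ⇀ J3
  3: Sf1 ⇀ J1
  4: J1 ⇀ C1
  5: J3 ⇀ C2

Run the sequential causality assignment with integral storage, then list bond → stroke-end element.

β0 stroke at J1
β1 stroke at TF1
β2 stroke at J2
β3 stroke at Sf1
β4 stroke at J1
β5 stroke at J3

#3 stroke→Sf1  (Sf1 (Sf) sets flow on bond)
#0 stroke→J1  (common-f at J1 fixed by 3)
#4 stroke→J1  (common-f at J1 fixed by 3)
#1 stroke→TF1  (TF1 one-in-one-out from 0)
#2 stroke→J2  (J2 needs exactly one e-in)
#5 stroke→J3  (1-jn J3 has f-setter on 2)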